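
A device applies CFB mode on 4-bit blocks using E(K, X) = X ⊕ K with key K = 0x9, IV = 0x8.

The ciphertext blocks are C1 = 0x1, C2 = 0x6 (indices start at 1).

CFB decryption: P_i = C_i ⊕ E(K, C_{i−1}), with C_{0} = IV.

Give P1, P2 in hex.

P1: E(K, 0x8) = 0x1; 0x1 ⊕ 0x1 = 0x0.
P2: E(K, 0x1) = 0x8; 0x6 ⊕ 0x8 = 0xE.

P1 = 0x0, P2 = 0xE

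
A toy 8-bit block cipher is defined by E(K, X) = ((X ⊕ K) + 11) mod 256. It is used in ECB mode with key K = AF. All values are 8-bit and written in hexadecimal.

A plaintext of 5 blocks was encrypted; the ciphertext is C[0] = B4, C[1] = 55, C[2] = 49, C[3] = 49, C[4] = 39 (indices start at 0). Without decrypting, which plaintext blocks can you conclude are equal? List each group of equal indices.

ECB encrypts each block independently with the same key, so equal ciphertext blocks imply equal plaintext blocks.
C[2] = C[3] = 49, so P[2] = P[3].

P[2] = P[3]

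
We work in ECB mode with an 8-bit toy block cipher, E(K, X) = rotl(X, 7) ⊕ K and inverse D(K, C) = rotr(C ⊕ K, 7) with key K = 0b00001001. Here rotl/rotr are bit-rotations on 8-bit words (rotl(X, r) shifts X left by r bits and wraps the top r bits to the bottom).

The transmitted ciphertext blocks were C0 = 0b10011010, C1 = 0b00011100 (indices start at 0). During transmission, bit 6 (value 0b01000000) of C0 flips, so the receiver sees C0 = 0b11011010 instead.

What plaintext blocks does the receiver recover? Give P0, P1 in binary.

ECB decryption: P_i = D(K, C_i).
Only C0 changed, to 0b11011010. In ECB, a change in C_i affects only P_i. Decrypting the received ciphertext:
P0: D(K, 0b11011010) = 0b10100111.
P1: D(K, 0b00011100) = 0b00101010.
Blocks that differ from the original plaintext: P0.

P0 = 0b10100111, P1 = 0b00101010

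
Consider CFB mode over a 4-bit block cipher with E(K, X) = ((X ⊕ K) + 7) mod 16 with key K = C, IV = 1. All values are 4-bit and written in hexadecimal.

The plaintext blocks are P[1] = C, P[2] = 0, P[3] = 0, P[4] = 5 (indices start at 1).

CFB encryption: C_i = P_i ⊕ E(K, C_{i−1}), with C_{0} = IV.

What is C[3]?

C[3] = E

C[1]: E(K, 1) = 4; C ⊕ 4 = 8.
C[2]: E(K, 8) = B; 0 ⊕ B = B.
C[3]: E(K, B) = E; 0 ⊕ E = E.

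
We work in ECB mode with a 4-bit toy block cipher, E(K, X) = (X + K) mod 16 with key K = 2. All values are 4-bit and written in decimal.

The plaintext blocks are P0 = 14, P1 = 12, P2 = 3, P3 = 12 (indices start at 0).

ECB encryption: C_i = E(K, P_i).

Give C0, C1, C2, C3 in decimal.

C0 = 0, C1 = 14, C2 = 5, C3 = 14

C0: E(K, 14) = 0.
C1: E(K, 12) = 14.
C2: E(K, 3) = 5.
C3: E(K, 12) = 14.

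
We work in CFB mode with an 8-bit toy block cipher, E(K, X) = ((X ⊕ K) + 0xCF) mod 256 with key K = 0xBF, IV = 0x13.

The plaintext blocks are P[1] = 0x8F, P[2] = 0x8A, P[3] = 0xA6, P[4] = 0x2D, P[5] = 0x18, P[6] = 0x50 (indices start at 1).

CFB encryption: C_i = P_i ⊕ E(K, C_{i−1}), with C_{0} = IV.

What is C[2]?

C[1]: E(K, 0x13) = 0x7B; 0x8F ⊕ 0x7B = 0xF4.
C[2]: E(K, 0xF4) = 0x1A; 0x8A ⊕ 0x1A = 0x90.

C[2] = 0x90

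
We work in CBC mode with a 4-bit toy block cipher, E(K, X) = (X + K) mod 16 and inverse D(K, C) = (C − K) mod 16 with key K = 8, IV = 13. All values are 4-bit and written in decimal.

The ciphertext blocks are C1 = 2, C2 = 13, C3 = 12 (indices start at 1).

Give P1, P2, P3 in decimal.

CBC decryption: P_i = D(K, C_i) ⊕ C_{i−1}, with C_{0} = IV.
P1: D(K, 2) = 10; 10 ⊕ 13 = 7.
P2: D(K, 13) = 5; 5 ⊕ 2 = 7.
P3: D(K, 12) = 4; 4 ⊕ 13 = 9.

P1 = 7, P2 = 7, P3 = 9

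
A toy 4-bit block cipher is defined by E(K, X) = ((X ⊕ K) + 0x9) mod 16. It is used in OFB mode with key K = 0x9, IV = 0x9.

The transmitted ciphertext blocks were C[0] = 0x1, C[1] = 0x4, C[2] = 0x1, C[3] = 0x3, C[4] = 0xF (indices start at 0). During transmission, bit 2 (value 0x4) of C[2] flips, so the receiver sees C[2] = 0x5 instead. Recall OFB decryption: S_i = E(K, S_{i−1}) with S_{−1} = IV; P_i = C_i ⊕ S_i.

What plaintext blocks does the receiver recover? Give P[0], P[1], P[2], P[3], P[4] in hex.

Only C[2] changed, to 0x5. In OFB, a change in C_i flips the same bit in P_i only; the keystream is unaffected. Decrypting the received ciphertext:
P[0]: S = E(K, 0x9) = 0x9; 0x1 ⊕ 0x9 = 0x8.
P[1]: S = E(K, 0x9) = 0x9; 0x4 ⊕ 0x9 = 0xD.
P[2]: S = E(K, 0x9) = 0x9; 0x5 ⊕ 0x9 = 0xC.
P[3]: S = E(K, 0x9) = 0x9; 0x3 ⊕ 0x9 = 0xA.
P[4]: S = E(K, 0x9) = 0x9; 0xF ⊕ 0x9 = 0x6.
Blocks that differ from the original plaintext: P[2].

P[0] = 0x8, P[1] = 0xD, P[2] = 0xC, P[3] = 0xA, P[4] = 0x6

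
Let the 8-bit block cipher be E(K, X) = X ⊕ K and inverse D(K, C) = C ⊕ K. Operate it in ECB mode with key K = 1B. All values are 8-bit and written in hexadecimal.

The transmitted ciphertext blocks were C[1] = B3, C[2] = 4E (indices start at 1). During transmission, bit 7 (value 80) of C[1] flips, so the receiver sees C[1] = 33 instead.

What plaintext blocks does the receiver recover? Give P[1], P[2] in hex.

P[1] = 28, P[2] = 55

ECB decryption: P_i = D(K, C_i).
Only C[1] changed, to 33. In ECB, a change in C_i affects only P_i. Decrypting the received ciphertext:
P[1]: D(K, 33) = 28.
P[2]: D(K, 4E) = 55.
Blocks that differ from the original plaintext: P[1].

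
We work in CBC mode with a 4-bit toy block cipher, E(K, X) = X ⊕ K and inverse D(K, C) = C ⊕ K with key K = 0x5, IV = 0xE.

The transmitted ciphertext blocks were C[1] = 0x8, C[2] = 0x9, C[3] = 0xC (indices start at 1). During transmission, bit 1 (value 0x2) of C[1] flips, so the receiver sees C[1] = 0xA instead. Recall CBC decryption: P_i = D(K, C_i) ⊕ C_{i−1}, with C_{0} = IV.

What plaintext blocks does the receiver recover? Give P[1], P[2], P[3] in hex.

Only C[1] changed, to 0xA. In CBC, a change in C_i garbles P_i and flips the same bit in P_{i+1}. Decrypting the received ciphertext:
P[1]: D(K, 0xA) = 0xF; 0xF ⊕ 0xE = 0x1.
P[2]: D(K, 0x9) = 0xC; 0xC ⊕ 0xA = 0x6.
P[3]: D(K, 0xC) = 0x9; 0x9 ⊕ 0x9 = 0x0.
Blocks that differ from the original plaintext: P[1], P[2].

P[1] = 0x1, P[2] = 0x6, P[3] = 0x0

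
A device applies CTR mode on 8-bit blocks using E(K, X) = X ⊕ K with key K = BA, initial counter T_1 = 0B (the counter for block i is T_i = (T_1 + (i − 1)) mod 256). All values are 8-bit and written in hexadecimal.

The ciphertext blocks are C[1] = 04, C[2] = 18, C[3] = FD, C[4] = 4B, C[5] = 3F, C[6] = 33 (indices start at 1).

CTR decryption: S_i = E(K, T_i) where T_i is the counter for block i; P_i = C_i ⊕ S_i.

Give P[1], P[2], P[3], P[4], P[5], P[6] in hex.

P[1] = B5, P[2] = AE, P[3] = 4A, P[4] = FF, P[5] = 8A, P[6] = 99

P[1]: T = 0B, S = E(K, T) = B1; 04 ⊕ B1 = B5.
P[2]: T = 0C, S = E(K, T) = B6; 18 ⊕ B6 = AE.
P[3]: T = 0D, S = E(K, T) = B7; FD ⊕ B7 = 4A.
P[4]: T = 0E, S = E(K, T) = B4; 4B ⊕ B4 = FF.
P[5]: T = 0F, S = E(K, T) = B5; 3F ⊕ B5 = 8A.
P[6]: T = 10, S = E(K, T) = AA; 33 ⊕ AA = 99.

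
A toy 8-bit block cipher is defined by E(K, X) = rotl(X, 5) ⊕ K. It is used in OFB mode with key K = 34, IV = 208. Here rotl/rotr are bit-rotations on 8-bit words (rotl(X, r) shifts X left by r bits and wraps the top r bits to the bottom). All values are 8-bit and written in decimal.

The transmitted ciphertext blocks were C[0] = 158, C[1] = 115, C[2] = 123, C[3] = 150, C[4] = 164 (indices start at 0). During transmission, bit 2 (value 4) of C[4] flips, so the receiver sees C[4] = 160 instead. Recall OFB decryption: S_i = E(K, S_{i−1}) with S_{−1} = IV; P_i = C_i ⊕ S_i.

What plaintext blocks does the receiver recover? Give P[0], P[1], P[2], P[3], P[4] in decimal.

P[0] = 166, P[1] = 86, P[2] = 253, P[3] = 100, P[4] = 220

Only C[4] changed, to 160. In OFB, a change in C_i flips the same bit in P_i only; the keystream is unaffected. Decrypting the received ciphertext:
P[0]: S = E(K, 208) = 56; 158 ⊕ 56 = 166.
P[1]: S = E(K, 56) = 37; 115 ⊕ 37 = 86.
P[2]: S = E(K, 37) = 134; 123 ⊕ 134 = 253.
P[3]: S = E(K, 134) = 242; 150 ⊕ 242 = 100.
P[4]: S = E(K, 242) = 124; 160 ⊕ 124 = 220.
Blocks that differ from the original plaintext: P[4].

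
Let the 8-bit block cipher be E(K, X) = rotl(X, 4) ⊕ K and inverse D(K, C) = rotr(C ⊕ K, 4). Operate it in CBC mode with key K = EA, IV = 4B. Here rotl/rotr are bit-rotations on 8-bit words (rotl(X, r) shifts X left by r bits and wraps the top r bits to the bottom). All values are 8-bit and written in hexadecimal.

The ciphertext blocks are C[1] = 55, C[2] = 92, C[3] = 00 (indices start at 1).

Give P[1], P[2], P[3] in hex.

CBC decryption: P_i = D(K, C_i) ⊕ C_{i−1}, with C_{0} = IV.
P[1]: D(K, 55) = FB; FB ⊕ 4B = B0.
P[2]: D(K, 92) = 87; 87 ⊕ 55 = D2.
P[3]: D(K, 00) = AE; AE ⊕ 92 = 3C.

P[1] = B0, P[2] = D2, P[3] = 3C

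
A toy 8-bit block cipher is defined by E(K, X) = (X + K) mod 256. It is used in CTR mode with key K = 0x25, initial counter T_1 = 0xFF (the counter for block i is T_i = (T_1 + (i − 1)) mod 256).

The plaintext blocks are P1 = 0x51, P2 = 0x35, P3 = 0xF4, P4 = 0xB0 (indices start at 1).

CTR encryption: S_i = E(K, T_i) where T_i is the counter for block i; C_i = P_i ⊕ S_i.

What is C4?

C4 = 0x97

C1: T = 0xFF, S = E(K, T) = 0x24; 0x51 ⊕ 0x24 = 0x75.
C2: T = 0x00, S = E(K, T) = 0x25; 0x35 ⊕ 0x25 = 0x10.
C3: T = 0x01, S = E(K, T) = 0x26; 0xF4 ⊕ 0x26 = 0xD2.
C4: T = 0x02, S = E(K, T) = 0x27; 0xB0 ⊕ 0x27 = 0x97.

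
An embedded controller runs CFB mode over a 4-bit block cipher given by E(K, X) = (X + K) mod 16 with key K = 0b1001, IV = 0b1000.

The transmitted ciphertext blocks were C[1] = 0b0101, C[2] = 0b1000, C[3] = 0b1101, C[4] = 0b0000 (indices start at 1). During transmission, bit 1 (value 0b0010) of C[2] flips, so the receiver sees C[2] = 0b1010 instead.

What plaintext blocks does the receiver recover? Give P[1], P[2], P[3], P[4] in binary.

P[1] = 0b0100, P[2] = 0b0100, P[3] = 0b1110, P[4] = 0b0110

CFB decryption: P_i = C_i ⊕ E(K, C_{i−1}), with C_{0} = IV.
Only C[2] changed, to 0b1010. In CFB, a change in C_i flips the same bit in P_i and garbles P_{i+1}. Decrypting the received ciphertext:
P[1]: E(K, 0b1000) = 0b0001; 0b0101 ⊕ 0b0001 = 0b0100.
P[2]: E(K, 0b0101) = 0b1110; 0b1010 ⊕ 0b1110 = 0b0100.
P[3]: E(K, 0b1010) = 0b0011; 0b1101 ⊕ 0b0011 = 0b1110.
P[4]: E(K, 0b1101) = 0b0110; 0b0000 ⊕ 0b0110 = 0b0110.
Blocks that differ from the original plaintext: P[2], P[3].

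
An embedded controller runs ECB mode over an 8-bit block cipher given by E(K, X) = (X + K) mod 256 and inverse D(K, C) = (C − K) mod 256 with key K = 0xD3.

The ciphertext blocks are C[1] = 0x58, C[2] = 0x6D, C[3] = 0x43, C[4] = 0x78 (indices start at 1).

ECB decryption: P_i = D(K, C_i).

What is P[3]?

P[3]: D(K, 0x43) = 0x70.

P[3] = 0x70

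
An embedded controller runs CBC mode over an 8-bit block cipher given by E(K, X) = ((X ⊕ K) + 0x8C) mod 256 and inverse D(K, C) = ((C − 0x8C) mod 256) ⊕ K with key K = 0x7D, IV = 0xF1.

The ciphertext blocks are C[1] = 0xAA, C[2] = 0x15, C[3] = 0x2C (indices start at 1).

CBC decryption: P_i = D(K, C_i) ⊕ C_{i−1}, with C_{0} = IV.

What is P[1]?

P[1]: D(K, 0xAA) = 0x63; 0x63 ⊕ 0xF1 = 0x92.

P[1] = 0x92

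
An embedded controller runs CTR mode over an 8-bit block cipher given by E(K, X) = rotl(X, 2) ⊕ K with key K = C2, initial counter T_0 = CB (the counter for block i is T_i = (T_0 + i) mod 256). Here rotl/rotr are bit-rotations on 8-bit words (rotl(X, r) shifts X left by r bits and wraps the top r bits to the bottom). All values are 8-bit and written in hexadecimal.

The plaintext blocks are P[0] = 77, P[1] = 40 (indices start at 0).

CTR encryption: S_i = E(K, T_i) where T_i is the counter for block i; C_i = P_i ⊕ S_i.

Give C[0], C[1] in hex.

C[0]: T = CB, S = E(K, T) = ED; 77 ⊕ ED = 9A.
C[1]: T = CC, S = E(K, T) = F1; 40 ⊕ F1 = B1.

C[0] = 9A, C[1] = B1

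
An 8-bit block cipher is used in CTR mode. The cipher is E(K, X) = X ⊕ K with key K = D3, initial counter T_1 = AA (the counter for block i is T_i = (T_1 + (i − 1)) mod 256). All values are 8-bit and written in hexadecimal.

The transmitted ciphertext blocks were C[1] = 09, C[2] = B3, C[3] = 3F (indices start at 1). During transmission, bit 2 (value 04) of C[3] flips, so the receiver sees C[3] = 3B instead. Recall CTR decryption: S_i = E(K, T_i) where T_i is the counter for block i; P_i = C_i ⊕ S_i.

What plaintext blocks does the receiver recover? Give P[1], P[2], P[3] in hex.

Only C[3] changed, to 3B. In CTR, a change in C_i flips the same bit in P_i only; the keystream is unaffected. Decrypting the received ciphertext:
P[1]: T = AA, S = E(K, T) = 79; 09 ⊕ 79 = 70.
P[2]: T = AB, S = E(K, T) = 78; B3 ⊕ 78 = CB.
P[3]: T = AC, S = E(K, T) = 7F; 3B ⊕ 7F = 44.
Blocks that differ from the original plaintext: P[3].

P[1] = 70, P[2] = CB, P[3] = 44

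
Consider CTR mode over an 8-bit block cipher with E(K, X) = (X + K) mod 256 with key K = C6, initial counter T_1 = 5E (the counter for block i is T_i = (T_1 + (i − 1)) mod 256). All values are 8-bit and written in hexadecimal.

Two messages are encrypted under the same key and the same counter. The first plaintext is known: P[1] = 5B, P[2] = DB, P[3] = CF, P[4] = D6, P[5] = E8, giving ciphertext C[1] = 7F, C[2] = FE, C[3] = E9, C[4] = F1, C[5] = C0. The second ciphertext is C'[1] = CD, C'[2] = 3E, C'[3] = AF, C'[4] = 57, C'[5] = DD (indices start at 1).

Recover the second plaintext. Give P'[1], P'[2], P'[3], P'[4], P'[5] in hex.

P'[1] = E9, P'[2] = 1B, P'[3] = 89, P'[4] = 70, P'[5] = F5

In CTR with a reused counter, both messages share the same keystream S_i, so C_i ⊕ C'_i = P_i ⊕ P'_i and thus P'_i = P_i ⊕ C_i ⊕ C'_i.
P'[1]: 5B ⊕ 7F ⊕ CD = E9.
P'[2]: DB ⊕ FE ⊕ 3E = 1B.
P'[3]: CF ⊕ E9 ⊕ AF = 89.
P'[4]: D6 ⊕ F1 ⊕ 57 = 70.
P'[5]: E8 ⊕ C0 ⊕ DD = F5.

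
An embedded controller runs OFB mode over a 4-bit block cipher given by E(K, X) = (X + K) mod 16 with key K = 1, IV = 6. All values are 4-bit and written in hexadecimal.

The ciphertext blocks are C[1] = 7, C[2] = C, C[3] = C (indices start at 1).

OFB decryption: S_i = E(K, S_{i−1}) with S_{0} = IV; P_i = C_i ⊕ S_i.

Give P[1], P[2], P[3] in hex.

P[1]: S = E(K, 6) = 7; 7 ⊕ 7 = 0.
P[2]: S = E(K, 7) = 8; C ⊕ 8 = 4.
P[3]: S = E(K, 8) = 9; C ⊕ 9 = 5.

P[1] = 0, P[2] = 4, P[3] = 5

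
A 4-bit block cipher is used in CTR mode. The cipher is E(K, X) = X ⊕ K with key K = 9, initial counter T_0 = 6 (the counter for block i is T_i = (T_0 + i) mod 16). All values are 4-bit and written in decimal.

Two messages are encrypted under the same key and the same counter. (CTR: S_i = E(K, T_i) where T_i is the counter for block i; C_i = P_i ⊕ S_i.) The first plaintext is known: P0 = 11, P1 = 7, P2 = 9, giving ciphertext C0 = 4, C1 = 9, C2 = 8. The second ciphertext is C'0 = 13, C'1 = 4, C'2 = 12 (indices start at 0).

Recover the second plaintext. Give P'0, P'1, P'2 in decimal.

In CTR with a reused counter, both messages share the same keystream S_i, so C_i ⊕ C'_i = P_i ⊕ P'_i and thus P'_i = P_i ⊕ C_i ⊕ C'_i.
P'0: 11 ⊕ 4 ⊕ 13 = 2.
P'1: 7 ⊕ 9 ⊕ 4 = 10.
P'2: 9 ⊕ 8 ⊕ 12 = 13.

P'0 = 2, P'1 = 10, P'2 = 13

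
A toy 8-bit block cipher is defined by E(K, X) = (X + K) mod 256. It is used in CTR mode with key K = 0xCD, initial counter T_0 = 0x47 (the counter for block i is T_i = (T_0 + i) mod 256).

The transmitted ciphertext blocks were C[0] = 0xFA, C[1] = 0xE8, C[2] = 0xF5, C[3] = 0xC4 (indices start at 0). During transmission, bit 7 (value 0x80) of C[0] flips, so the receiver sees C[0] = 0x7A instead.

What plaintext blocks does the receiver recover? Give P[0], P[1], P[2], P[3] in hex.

CTR decryption: S_i = E(K, T_i) where T_i is the counter for block i; P_i = C_i ⊕ S_i.
Only C[0] changed, to 0x7A. In CTR, a change in C_i flips the same bit in P_i only; the keystream is unaffected. Decrypting the received ciphertext:
P[0]: T = 0x47, S = E(K, T) = 0x14; 0x7A ⊕ 0x14 = 0x6E.
P[1]: T = 0x48, S = E(K, T) = 0x15; 0xE8 ⊕ 0x15 = 0xFD.
P[2]: T = 0x49, S = E(K, T) = 0x16; 0xF5 ⊕ 0x16 = 0xE3.
P[3]: T = 0x4A, S = E(K, T) = 0x17; 0xC4 ⊕ 0x17 = 0xD3.
Blocks that differ from the original plaintext: P[0].

P[0] = 0x6E, P[1] = 0xFD, P[2] = 0xE3, P[3] = 0xD3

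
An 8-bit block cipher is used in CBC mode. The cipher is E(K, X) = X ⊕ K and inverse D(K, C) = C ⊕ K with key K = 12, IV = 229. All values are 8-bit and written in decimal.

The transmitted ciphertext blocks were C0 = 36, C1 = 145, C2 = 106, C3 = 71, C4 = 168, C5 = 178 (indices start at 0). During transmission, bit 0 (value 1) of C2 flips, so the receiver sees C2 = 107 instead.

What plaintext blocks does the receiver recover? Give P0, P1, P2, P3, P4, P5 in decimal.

CBC decryption: P_i = D(K, C_i) ⊕ C_{i−1}, with C_{−1} = IV.
Only C2 changed, to 107. In CBC, a change in C_i garbles P_i and flips the same bit in P_{i+1}. Decrypting the received ciphertext:
P0: D(K, 36) = 40; 40 ⊕ 229 = 205.
P1: D(K, 145) = 157; 157 ⊕ 36 = 185.
P2: D(K, 107) = 103; 103 ⊕ 145 = 246.
P3: D(K, 71) = 75; 75 ⊕ 107 = 32.
P4: D(K, 168) = 164; 164 ⊕ 71 = 227.
P5: D(K, 178) = 190; 190 ⊕ 168 = 22.
Blocks that differ from the original plaintext: P2, P3.

P0 = 205, P1 = 185, P2 = 246, P3 = 32, P4 = 227, P5 = 22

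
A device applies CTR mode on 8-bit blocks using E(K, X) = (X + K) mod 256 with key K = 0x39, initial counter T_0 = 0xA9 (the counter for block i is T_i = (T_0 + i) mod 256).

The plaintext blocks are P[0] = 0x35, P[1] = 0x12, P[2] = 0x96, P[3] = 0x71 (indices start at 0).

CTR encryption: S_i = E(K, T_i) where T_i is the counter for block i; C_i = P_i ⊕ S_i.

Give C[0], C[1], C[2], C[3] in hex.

C[0]: T = 0xA9, S = E(K, T) = 0xE2; 0x35 ⊕ 0xE2 = 0xD7.
C[1]: T = 0xAA, S = E(K, T) = 0xE3; 0x12 ⊕ 0xE3 = 0xF1.
C[2]: T = 0xAB, S = E(K, T) = 0xE4; 0x96 ⊕ 0xE4 = 0x72.
C[3]: T = 0xAC, S = E(K, T) = 0xE5; 0x71 ⊕ 0xE5 = 0x94.

C[0] = 0xD7, C[1] = 0xF1, C[2] = 0x72, C[3] = 0x94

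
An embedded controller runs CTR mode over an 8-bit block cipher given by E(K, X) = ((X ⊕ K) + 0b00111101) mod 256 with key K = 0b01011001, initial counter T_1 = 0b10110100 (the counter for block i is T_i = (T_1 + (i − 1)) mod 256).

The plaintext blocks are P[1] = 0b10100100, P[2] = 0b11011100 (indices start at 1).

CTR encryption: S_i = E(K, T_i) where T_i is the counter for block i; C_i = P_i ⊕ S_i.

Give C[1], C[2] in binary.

C[1]: T = 0b10110100, S = E(K, T) = 0b00101010; 0b10100100 ⊕ 0b00101010 = 0b10001110.
C[2]: T = 0b10110101, S = E(K, T) = 0b00101001; 0b11011100 ⊕ 0b00101001 = 0b11110101.

C[1] = 0b10001110, C[2] = 0b11110101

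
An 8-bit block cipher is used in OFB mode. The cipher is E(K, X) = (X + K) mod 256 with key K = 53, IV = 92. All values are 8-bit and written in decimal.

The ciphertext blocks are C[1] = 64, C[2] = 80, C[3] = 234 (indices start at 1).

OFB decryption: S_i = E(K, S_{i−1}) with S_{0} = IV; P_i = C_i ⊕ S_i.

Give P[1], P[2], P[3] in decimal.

P[1] = 209, P[2] = 150, P[3] = 17

P[1]: S = E(K, 92) = 145; 64 ⊕ 145 = 209.
P[2]: S = E(K, 145) = 198; 80 ⊕ 198 = 150.
P[3]: S = E(K, 198) = 251; 234 ⊕ 251 = 17.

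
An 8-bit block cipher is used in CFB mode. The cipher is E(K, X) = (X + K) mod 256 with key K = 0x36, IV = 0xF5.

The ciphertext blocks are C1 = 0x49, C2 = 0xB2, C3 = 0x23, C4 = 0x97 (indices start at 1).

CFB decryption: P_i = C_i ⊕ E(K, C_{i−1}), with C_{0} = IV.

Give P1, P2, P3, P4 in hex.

P1: E(K, 0xF5) = 0x2B; 0x49 ⊕ 0x2B = 0x62.
P2: E(K, 0x49) = 0x7F; 0xB2 ⊕ 0x7F = 0xCD.
P3: E(K, 0xB2) = 0xE8; 0x23 ⊕ 0xE8 = 0xCB.
P4: E(K, 0x23) = 0x59; 0x97 ⊕ 0x59 = 0xCE.

P1 = 0x62, P2 = 0xCD, P3 = 0xCB, P4 = 0xCE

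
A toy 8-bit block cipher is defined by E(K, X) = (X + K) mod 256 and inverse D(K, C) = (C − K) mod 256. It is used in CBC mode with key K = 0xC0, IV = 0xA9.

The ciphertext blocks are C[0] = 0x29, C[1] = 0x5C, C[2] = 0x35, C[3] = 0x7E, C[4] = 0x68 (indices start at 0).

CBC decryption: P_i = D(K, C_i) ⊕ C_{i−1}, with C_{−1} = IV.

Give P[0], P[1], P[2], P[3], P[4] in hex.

P[0]: D(K, 0x29) = 0x69; 0x69 ⊕ 0xA9 = 0xC0.
P[1]: D(K, 0x5C) = 0x9C; 0x9C ⊕ 0x29 = 0xB5.
P[2]: D(K, 0x35) = 0x75; 0x75 ⊕ 0x5C = 0x29.
P[3]: D(K, 0x7E) = 0xBE; 0xBE ⊕ 0x35 = 0x8B.
P[4]: D(K, 0x68) = 0xA8; 0xA8 ⊕ 0x7E = 0xD6.

P[0] = 0xC0, P[1] = 0xB5, P[2] = 0x29, P[3] = 0x8B, P[4] = 0xD6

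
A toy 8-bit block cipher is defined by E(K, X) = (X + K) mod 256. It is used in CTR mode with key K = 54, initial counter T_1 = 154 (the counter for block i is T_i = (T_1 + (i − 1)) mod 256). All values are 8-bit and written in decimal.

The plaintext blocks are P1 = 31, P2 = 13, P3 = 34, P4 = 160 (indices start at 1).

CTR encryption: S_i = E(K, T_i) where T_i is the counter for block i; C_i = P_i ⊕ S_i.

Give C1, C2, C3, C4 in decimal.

C1: T = 154, S = E(K, T) = 208; 31 ⊕ 208 = 207.
C2: T = 155, S = E(K, T) = 209; 13 ⊕ 209 = 220.
C3: T = 156, S = E(K, T) = 210; 34 ⊕ 210 = 240.
C4: T = 157, S = E(K, T) = 211; 160 ⊕ 211 = 115.

C1 = 207, C2 = 220, C3 = 240, C4 = 115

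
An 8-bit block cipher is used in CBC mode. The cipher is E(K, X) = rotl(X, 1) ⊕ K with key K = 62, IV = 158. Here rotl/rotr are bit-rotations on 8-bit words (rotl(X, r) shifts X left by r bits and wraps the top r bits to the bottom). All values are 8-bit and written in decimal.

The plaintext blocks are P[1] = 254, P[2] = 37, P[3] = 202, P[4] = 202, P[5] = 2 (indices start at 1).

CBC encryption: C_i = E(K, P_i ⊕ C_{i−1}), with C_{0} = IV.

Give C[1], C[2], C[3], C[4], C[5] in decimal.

C[1] = 254, C[2] = 137, C[3] = 184, C[4] = 218, C[5] = 143

C[1]: P[1] ⊕ 158 = 96; E(K, 96) = 254.
C[2]: P[2] ⊕ 254 = 219; E(K, 219) = 137.
C[3]: P[3] ⊕ 137 = 67; E(K, 67) = 184.
C[4]: P[4] ⊕ 184 = 114; E(K, 114) = 218.
C[5]: P[5] ⊕ 218 = 216; E(K, 216) = 143.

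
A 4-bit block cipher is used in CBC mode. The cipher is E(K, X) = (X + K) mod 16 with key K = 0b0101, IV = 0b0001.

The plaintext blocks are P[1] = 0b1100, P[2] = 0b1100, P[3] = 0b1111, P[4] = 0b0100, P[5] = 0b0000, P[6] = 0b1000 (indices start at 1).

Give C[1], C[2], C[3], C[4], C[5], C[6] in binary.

CBC encryption: C_i = E(K, P_i ⊕ C_{i−1}), with C_{0} = IV.
C[1]: P[1] ⊕ 0b0001 = 0b1101; E(K, 0b1101) = 0b0010.
C[2]: P[2] ⊕ 0b0010 = 0b1110; E(K, 0b1110) = 0b0011.
C[3]: P[3] ⊕ 0b0011 = 0b1100; E(K, 0b1100) = 0b0001.
C[4]: P[4] ⊕ 0b0001 = 0b0101; E(K, 0b0101) = 0b1010.
C[5]: P[5] ⊕ 0b1010 = 0b1010; E(K, 0b1010) = 0b1111.
C[6]: P[6] ⊕ 0b1111 = 0b0111; E(K, 0b0111) = 0b1100.

C[1] = 0b0010, C[2] = 0b0011, C[3] = 0b0001, C[4] = 0b1010, C[5] = 0b1111, C[6] = 0b1100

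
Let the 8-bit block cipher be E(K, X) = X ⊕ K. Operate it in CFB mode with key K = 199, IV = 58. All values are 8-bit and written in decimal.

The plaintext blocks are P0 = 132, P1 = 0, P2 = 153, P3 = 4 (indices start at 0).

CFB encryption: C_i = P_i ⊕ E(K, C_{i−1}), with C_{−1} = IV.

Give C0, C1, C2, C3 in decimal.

C0 = 121, C1 = 190, C2 = 224, C3 = 35

C0: E(K, 58) = 253; 132 ⊕ 253 = 121.
C1: E(K, 121) = 190; 0 ⊕ 190 = 190.
C2: E(K, 190) = 121; 153 ⊕ 121 = 224.
C3: E(K, 224) = 39; 4 ⊕ 39 = 35.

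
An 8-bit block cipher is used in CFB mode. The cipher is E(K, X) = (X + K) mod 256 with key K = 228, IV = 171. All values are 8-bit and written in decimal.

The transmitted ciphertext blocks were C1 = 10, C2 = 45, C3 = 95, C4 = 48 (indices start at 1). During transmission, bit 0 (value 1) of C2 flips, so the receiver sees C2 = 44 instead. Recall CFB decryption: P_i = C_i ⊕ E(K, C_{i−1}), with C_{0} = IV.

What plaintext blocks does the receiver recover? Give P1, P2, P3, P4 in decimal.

Only C2 changed, to 44. In CFB, a change in C_i flips the same bit in P_i and garbles P_{i+1}. Decrypting the received ciphertext:
P1: E(K, 171) = 143; 10 ⊕ 143 = 133.
P2: E(K, 10) = 238; 44 ⊕ 238 = 194.
P3: E(K, 44) = 16; 95 ⊕ 16 = 79.
P4: E(K, 95) = 67; 48 ⊕ 67 = 115.
Blocks that differ from the original plaintext: P2, P3.

P1 = 133, P2 = 194, P3 = 79, P4 = 115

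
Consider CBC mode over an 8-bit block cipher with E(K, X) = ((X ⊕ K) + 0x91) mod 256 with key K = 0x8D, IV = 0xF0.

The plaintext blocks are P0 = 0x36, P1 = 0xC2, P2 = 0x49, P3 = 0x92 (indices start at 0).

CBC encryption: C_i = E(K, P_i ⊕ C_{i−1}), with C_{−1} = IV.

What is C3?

C0: P0 ⊕ 0xF0 = 0xC6; E(K, 0xC6) = 0xDC.
C1: P1 ⊕ 0xDC = 0x1E; E(K, 0x1E) = 0x24.
C2: P2 ⊕ 0x24 = 0x6D; E(K, 0x6D) = 0x71.
C3: P3 ⊕ 0x71 = 0xE3; E(K, 0xE3) = 0xFF.

C3 = 0xFF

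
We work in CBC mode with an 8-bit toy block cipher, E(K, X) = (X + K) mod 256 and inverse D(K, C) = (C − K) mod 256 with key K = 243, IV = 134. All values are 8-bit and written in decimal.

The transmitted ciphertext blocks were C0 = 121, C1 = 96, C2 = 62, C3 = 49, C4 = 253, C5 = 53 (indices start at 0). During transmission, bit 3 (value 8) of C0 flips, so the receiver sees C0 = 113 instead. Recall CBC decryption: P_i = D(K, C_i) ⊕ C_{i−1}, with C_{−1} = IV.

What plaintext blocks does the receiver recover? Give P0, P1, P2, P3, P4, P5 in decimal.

P0 = 248, P1 = 28, P2 = 43, P3 = 0, P4 = 59, P5 = 191

Only C0 changed, to 113. In CBC, a change in C_i garbles P_i and flips the same bit in P_{i+1}. Decrypting the received ciphertext:
P0: D(K, 113) = 126; 126 ⊕ 134 = 248.
P1: D(K, 96) = 109; 109 ⊕ 113 = 28.
P2: D(K, 62) = 75; 75 ⊕ 96 = 43.
P3: D(K, 49) = 62; 62 ⊕ 62 = 0.
P4: D(K, 253) = 10; 10 ⊕ 49 = 59.
P5: D(K, 53) = 66; 66 ⊕ 253 = 191.
Blocks that differ from the original plaintext: P0, P1.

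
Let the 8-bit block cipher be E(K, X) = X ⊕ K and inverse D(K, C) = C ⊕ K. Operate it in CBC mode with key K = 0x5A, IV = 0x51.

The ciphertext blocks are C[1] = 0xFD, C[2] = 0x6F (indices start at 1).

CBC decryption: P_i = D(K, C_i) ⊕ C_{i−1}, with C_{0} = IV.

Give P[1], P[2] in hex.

P[1] = 0xF6, P[2] = 0xC8

P[1]: D(K, 0xFD) = 0xA7; 0xA7 ⊕ 0x51 = 0xF6.
P[2]: D(K, 0x6F) = 0x35; 0x35 ⊕ 0xFD = 0xC8.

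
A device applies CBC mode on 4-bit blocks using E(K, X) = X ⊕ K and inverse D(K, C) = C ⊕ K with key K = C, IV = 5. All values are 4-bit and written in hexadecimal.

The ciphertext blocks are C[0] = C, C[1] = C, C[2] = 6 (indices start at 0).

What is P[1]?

P[1] = C

CBC decryption: P_i = D(K, C_i) ⊕ C_{i−1}, with C_{−1} = IV.
P[1]: D(K, C) = 0; 0 ⊕ C = C.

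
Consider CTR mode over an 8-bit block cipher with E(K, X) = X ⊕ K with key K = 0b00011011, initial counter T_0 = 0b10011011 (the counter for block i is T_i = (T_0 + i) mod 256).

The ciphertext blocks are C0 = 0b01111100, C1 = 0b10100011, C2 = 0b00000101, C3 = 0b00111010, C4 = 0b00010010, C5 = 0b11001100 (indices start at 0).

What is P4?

CTR decryption: S_i = E(K, T_i) where T_i is the counter for block i; P_i = C_i ⊕ S_i.
P4: T = 0b10011111, S = E(K, T) = 0b10000100; 0b00010010 ⊕ 0b10000100 = 0b10010110.

P4 = 0b10010110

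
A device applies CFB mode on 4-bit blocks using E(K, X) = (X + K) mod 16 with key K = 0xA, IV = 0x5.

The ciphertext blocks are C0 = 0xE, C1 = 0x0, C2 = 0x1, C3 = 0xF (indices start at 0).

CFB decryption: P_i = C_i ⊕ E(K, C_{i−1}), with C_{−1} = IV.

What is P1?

P1: E(K, 0xE) = 0x8; 0x0 ⊕ 0x8 = 0x8.

P1 = 0x8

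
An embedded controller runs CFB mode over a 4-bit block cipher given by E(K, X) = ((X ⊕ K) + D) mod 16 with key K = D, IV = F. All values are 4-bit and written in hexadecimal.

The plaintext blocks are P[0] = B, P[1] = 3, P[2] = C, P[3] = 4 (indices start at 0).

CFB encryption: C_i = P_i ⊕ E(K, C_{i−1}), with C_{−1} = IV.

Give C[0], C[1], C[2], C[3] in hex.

C[0] = 4, C[1] = 5, C[2] = 9, C[3] = 5

C[0]: E(K, F) = F; B ⊕ F = 4.
C[1]: E(K, 4) = 6; 3 ⊕ 6 = 5.
C[2]: E(K, 5) = 5; C ⊕ 5 = 9.
C[3]: E(K, 9) = 1; 4 ⊕ 1 = 5.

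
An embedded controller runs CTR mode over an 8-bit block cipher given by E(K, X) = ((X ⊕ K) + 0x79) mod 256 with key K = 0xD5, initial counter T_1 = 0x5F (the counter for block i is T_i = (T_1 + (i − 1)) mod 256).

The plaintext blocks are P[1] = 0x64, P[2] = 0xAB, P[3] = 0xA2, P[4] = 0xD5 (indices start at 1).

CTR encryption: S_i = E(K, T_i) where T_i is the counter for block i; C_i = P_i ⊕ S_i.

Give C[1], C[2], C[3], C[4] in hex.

C[1] = 0x67, C[2] = 0x85, C[3] = 0x8F, C[4] = 0xE5

C[1]: T = 0x5F, S = E(K, T) = 0x03; 0x64 ⊕ 0x03 = 0x67.
C[2]: T = 0x60, S = E(K, T) = 0x2E; 0xAB ⊕ 0x2E = 0x85.
C[3]: T = 0x61, S = E(K, T) = 0x2D; 0xA2 ⊕ 0x2D = 0x8F.
C[4]: T = 0x62, S = E(K, T) = 0x30; 0xD5 ⊕ 0x30 = 0xE5.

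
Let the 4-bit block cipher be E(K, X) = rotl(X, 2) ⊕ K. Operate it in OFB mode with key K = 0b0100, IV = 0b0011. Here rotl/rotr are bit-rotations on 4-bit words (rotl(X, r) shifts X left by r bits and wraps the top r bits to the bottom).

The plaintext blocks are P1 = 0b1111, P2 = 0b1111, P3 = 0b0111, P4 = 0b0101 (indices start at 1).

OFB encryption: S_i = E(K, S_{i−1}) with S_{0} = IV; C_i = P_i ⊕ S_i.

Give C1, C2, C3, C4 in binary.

C1 = 0b0111, C2 = 0b1001, C3 = 0b1010, C4 = 0b0110

C1: S = E(K, 0b0011) = 0b1000; 0b1111 ⊕ 0b1000 = 0b0111.
C2: S = E(K, 0b1000) = 0b0110; 0b1111 ⊕ 0b0110 = 0b1001.
C3: S = E(K, 0b0110) = 0b1101; 0b0111 ⊕ 0b1101 = 0b1010.
C4: S = E(K, 0b1101) = 0b0011; 0b0101 ⊕ 0b0011 = 0b0110.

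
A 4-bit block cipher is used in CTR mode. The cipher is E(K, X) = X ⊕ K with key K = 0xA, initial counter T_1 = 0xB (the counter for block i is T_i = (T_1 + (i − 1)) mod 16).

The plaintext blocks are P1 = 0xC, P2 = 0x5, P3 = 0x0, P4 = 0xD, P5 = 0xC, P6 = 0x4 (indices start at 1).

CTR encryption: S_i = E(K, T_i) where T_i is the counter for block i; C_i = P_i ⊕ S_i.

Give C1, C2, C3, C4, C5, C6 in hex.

C1 = 0xD, C2 = 0x3, C3 = 0x7, C4 = 0x9, C5 = 0x9, C6 = 0xE

C1: T = 0xB, S = E(K, T) = 0x1; 0xC ⊕ 0x1 = 0xD.
C2: T = 0xC, S = E(K, T) = 0x6; 0x5 ⊕ 0x6 = 0x3.
C3: T = 0xD, S = E(K, T) = 0x7; 0x0 ⊕ 0x7 = 0x7.
C4: T = 0xE, S = E(K, T) = 0x4; 0xD ⊕ 0x4 = 0x9.
C5: T = 0xF, S = E(K, T) = 0x5; 0xC ⊕ 0x5 = 0x9.
C6: T = 0x0, S = E(K, T) = 0xA; 0x4 ⊕ 0xA = 0xE.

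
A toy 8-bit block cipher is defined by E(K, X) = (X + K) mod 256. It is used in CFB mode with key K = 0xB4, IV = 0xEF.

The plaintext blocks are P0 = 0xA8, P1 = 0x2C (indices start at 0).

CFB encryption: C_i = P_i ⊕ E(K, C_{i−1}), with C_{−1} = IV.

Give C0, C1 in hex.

C0: E(K, 0xEF) = 0xA3; 0xA8 ⊕ 0xA3 = 0x0B.
C1: E(K, 0x0B) = 0xBF; 0x2C ⊕ 0xBF = 0x93.

C0 = 0x0B, C1 = 0x93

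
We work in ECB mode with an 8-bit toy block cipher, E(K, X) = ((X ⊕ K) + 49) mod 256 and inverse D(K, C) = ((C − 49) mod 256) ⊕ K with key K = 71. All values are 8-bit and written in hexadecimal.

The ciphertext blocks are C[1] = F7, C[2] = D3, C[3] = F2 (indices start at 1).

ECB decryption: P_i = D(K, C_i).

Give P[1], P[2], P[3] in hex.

P[1] = DF, P[2] = FB, P[3] = D8

P[1]: D(K, F7) = DF.
P[2]: D(K, D3) = FB.
P[3]: D(K, F2) = D8.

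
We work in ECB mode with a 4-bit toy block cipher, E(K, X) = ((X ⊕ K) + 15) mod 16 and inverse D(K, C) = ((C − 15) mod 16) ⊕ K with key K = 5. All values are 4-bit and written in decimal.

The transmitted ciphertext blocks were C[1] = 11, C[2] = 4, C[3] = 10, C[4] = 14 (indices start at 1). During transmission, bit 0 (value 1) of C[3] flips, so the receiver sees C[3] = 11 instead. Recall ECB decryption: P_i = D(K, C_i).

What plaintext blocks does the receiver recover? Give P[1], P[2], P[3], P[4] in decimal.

P[1] = 9, P[2] = 0, P[3] = 9, P[4] = 10

Only C[3] changed, to 11. In ECB, a change in C_i affects only P_i. Decrypting the received ciphertext:
P[1]: D(K, 11) = 9.
P[2]: D(K, 4) = 0.
P[3]: D(K, 11) = 9.
P[4]: D(K, 14) = 10.
Blocks that differ from the original plaintext: P[3].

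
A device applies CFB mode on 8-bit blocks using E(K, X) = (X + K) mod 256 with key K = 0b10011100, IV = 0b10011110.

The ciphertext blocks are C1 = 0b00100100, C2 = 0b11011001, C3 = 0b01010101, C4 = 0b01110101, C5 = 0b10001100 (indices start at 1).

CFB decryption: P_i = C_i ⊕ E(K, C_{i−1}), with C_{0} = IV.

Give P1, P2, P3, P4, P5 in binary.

P1: E(K, 0b10011110) = 0b00111010; 0b00100100 ⊕ 0b00111010 = 0b00011110.
P2: E(K, 0b00100100) = 0b11000000; 0b11011001 ⊕ 0b11000000 = 0b00011001.
P3: E(K, 0b11011001) = 0b01110101; 0b01010101 ⊕ 0b01110101 = 0b00100000.
P4: E(K, 0b01010101) = 0b11110001; 0b01110101 ⊕ 0b11110001 = 0b10000100.
P5: E(K, 0b01110101) = 0b00010001; 0b10001100 ⊕ 0b00010001 = 0b10011101.

P1 = 0b00011110, P2 = 0b00011001, P3 = 0b00100000, P4 = 0b10000100, P5 = 0b10011101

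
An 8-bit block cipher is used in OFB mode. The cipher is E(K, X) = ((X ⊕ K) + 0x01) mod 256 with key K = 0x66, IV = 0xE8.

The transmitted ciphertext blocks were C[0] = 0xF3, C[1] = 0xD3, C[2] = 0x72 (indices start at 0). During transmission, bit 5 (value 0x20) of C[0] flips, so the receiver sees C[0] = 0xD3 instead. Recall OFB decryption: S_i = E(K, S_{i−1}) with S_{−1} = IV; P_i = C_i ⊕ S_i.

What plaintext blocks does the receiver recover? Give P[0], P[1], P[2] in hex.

Only C[0] changed, to 0xD3. In OFB, a change in C_i flips the same bit in P_i only; the keystream is unaffected. Decrypting the received ciphertext:
P[0]: S = E(K, 0xE8) = 0x8F; 0xD3 ⊕ 0x8F = 0x5C.
P[1]: S = E(K, 0x8F) = 0xEA; 0xD3 ⊕ 0xEA = 0x39.
P[2]: S = E(K, 0xEA) = 0x8D; 0x72 ⊕ 0x8D = 0xFF.
Blocks that differ from the original plaintext: P[0].

P[0] = 0x5C, P[1] = 0x39, P[2] = 0xFF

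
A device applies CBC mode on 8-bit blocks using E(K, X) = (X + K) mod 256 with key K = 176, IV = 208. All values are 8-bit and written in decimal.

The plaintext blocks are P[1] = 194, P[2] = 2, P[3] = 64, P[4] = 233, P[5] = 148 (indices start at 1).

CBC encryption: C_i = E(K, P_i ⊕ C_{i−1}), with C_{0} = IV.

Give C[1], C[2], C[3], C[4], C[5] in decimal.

C[1] = 194, C[2] = 112, C[3] = 224, C[4] = 185, C[5] = 221

C[1]: P[1] ⊕ 208 = 18; E(K, 18) = 194.
C[2]: P[2] ⊕ 194 = 192; E(K, 192) = 112.
C[3]: P[3] ⊕ 112 = 48; E(K, 48) = 224.
C[4]: P[4] ⊕ 224 = 9; E(K, 9) = 185.
C[5]: P[5] ⊕ 185 = 45; E(K, 45) = 221.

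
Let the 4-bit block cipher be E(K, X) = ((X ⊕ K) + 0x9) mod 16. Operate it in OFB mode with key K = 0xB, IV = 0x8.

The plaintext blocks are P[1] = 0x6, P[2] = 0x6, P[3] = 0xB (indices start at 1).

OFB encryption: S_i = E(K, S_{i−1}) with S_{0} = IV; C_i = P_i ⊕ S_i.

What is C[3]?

C[1]: S = E(K, 0x8) = 0xC; 0x6 ⊕ 0xC = 0xA.
C[2]: S = E(K, 0xC) = 0x0; 0x6 ⊕ 0x0 = 0x6.
C[3]: S = E(K, 0x0) = 0x4; 0xB ⊕ 0x4 = 0xF.

C[3] = 0xF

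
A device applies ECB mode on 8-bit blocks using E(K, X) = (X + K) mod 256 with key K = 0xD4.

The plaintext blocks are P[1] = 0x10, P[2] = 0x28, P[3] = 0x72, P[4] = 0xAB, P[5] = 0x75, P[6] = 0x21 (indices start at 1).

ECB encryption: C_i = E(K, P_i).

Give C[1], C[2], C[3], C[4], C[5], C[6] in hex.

C[1]: E(K, 0x10) = 0xE4.
C[2]: E(K, 0x28) = 0xFC.
C[3]: E(K, 0x72) = 0x46.
C[4]: E(K, 0xAB) = 0x7F.
C[5]: E(K, 0x75) = 0x49.
C[6]: E(K, 0x21) = 0xF5.

C[1] = 0xE4, C[2] = 0xFC, C[3] = 0x46, C[4] = 0x7F, C[5] = 0x49, C[6] = 0xF5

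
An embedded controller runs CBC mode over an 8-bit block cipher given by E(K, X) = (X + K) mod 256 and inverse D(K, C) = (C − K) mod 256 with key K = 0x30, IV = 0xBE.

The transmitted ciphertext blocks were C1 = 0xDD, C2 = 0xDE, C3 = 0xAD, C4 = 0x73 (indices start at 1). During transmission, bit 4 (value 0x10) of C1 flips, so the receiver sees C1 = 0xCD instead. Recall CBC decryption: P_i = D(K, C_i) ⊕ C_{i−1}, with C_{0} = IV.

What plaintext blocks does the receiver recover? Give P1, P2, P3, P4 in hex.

Only C1 changed, to 0xCD. In CBC, a change in C_i garbles P_i and flips the same bit in P_{i+1}. Decrypting the received ciphertext:
P1: D(K, 0xCD) = 0x9D; 0x9D ⊕ 0xBE = 0x23.
P2: D(K, 0xDE) = 0xAE; 0xAE ⊕ 0xCD = 0x63.
P3: D(K, 0xAD) = 0x7D; 0x7D ⊕ 0xDE = 0xA3.
P4: D(K, 0x73) = 0x43; 0x43 ⊕ 0xAD = 0xEE.
Blocks that differ from the original plaintext: P1, P2.

P1 = 0x23, P2 = 0x63, P3 = 0xA3, P4 = 0xEE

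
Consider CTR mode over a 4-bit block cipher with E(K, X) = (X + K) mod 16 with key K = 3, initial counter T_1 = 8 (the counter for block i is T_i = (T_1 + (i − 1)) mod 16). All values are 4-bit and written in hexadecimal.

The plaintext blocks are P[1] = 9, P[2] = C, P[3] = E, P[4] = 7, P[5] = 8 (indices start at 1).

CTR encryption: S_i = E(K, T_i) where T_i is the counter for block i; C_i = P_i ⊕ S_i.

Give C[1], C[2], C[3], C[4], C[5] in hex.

C[1]: T = 8, S = E(K, T) = B; 9 ⊕ B = 2.
C[2]: T = 9, S = E(K, T) = C; C ⊕ C = 0.
C[3]: T = A, S = E(K, T) = D; E ⊕ D = 3.
C[4]: T = B, S = E(K, T) = E; 7 ⊕ E = 9.
C[5]: T = C, S = E(K, T) = F; 8 ⊕ F = 7.

C[1] = 2, C[2] = 0, C[3] = 3, C[4] = 9, C[5] = 7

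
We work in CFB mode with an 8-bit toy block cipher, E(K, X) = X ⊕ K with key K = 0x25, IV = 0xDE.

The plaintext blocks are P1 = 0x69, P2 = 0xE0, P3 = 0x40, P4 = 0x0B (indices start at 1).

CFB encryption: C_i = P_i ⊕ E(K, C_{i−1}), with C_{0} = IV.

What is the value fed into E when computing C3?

C1: E(K, 0xDE) = 0xFB; 0x69 ⊕ 0xFB = 0x92.
C2: E(K, 0x92) = 0xB7; 0xE0 ⊕ 0xB7 = 0x57.
C3: E(K, 0x57) = 0x72; 0x40 ⊕ 0x72 = 0x32.
So the input to E for block 3 is 0x57.

0x57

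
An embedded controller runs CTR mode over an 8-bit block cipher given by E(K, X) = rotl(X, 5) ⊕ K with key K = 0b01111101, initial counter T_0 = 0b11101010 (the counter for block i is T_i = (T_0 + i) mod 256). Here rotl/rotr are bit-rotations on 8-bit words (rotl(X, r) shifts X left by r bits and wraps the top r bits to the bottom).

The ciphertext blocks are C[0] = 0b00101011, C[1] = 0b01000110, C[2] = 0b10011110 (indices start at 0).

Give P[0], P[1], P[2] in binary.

CTR decryption: S_i = E(K, T_i) where T_i is the counter for block i; P_i = C_i ⊕ S_i.
P[0]: T = 0b11101010, S = E(K, T) = 0b00100000; 0b00101011 ⊕ 0b00100000 = 0b00001011.
P[1]: T = 0b11101011, S = E(K, T) = 0b00000000; 0b01000110 ⊕ 0b00000000 = 0b01000110.
P[2]: T = 0b11101100, S = E(K, T) = 0b11100000; 0b10011110 ⊕ 0b11100000 = 0b01111110.

P[0] = 0b00001011, P[1] = 0b01000110, P[2] = 0b01111110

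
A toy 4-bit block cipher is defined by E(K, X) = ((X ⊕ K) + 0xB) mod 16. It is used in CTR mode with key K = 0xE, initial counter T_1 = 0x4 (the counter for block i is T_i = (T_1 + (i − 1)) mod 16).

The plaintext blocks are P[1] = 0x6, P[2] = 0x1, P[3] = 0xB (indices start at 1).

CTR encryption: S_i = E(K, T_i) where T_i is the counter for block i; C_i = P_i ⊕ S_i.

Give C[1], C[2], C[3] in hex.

C[1]: T = 0x4, S = E(K, T) = 0x5; 0x6 ⊕ 0x5 = 0x3.
C[2]: T = 0x5, S = E(K, T) = 0x6; 0x1 ⊕ 0x6 = 0x7.
C[3]: T = 0x6, S = E(K, T) = 0x3; 0xB ⊕ 0x3 = 0x8.

C[1] = 0x3, C[2] = 0x7, C[3] = 0x8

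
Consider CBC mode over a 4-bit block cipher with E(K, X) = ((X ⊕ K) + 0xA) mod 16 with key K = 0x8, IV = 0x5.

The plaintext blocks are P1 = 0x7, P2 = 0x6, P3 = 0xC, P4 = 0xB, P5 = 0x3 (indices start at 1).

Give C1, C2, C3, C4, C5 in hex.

C1 = 0x4, C2 = 0x4, C3 = 0xA, C4 = 0x3, C5 = 0x2

CBC encryption: C_i = E(K, P_i ⊕ C_{i−1}), with C_{0} = IV.
C1: P1 ⊕ 0x5 = 0x2; E(K, 0x2) = 0x4.
C2: P2 ⊕ 0x4 = 0x2; E(K, 0x2) = 0x4.
C3: P3 ⊕ 0x4 = 0x8; E(K, 0x8) = 0xA.
C4: P4 ⊕ 0xA = 0x1; E(K, 0x1) = 0x3.
C5: P5 ⊕ 0x3 = 0x0; E(K, 0x0) = 0x2.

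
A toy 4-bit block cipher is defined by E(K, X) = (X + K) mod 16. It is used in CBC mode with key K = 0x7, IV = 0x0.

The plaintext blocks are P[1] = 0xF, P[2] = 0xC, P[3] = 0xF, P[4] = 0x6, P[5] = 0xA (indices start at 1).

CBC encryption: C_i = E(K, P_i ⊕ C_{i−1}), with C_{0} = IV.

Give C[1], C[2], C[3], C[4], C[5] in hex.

C[1]: P[1] ⊕ 0x0 = 0xF; E(K, 0xF) = 0x6.
C[2]: P[2] ⊕ 0x6 = 0xA; E(K, 0xA) = 0x1.
C[3]: P[3] ⊕ 0x1 = 0xE; E(K, 0xE) = 0x5.
C[4]: P[4] ⊕ 0x5 = 0x3; E(K, 0x3) = 0xA.
C[5]: P[5] ⊕ 0xA = 0x0; E(K, 0x0) = 0x7.

C[1] = 0x6, C[2] = 0x1, C[3] = 0x5, C[4] = 0xA, C[5] = 0x7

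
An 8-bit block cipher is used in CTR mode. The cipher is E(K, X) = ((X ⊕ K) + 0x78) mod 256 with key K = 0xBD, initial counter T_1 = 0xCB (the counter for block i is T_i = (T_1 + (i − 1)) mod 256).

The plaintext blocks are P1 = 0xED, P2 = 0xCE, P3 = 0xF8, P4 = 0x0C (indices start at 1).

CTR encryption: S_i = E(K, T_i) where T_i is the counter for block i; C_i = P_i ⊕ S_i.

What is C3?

C1: T = 0xCB, S = E(K, T) = 0xEE; 0xED ⊕ 0xEE = 0x03.
C2: T = 0xCC, S = E(K, T) = 0xE9; 0xCE ⊕ 0xE9 = 0x27.
C3: T = 0xCD, S = E(K, T) = 0xE8; 0xF8 ⊕ 0xE8 = 0x10.

C3 = 0x10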